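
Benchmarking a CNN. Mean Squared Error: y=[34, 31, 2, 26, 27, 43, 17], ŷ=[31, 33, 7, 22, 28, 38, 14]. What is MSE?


Squared errors: (34-31)²=9, (31-33)²=4, (2-7)²=25, (26-22)²=16, (27-28)²=1, (43-38)²=25, (17-14)²=9
Sum = 89
MSE = 89/7 = 89/7

89/7


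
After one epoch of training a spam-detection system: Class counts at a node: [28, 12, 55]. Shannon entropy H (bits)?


Probabilities: [28/95, 12/95, 55/95] ≈ [0.2947, 0.1263, 0.5789]
H = -((28/95)·log₂(28/95) + (12/95)·log₂(12/95) + (55/95)·log₂(55/95))
  = 1.353 bits

1.353 bits


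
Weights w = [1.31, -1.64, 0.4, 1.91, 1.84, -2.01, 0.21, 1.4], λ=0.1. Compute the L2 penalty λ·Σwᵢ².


‖w‖₂² = (1.31)² + (-1.64)² + (0.4)² + (1.91)² + (1.84)² + (-2.01)² + (0.21)² + (1.4)²
     = 1.7161 + 2.6896 + 0.16 + 3.6481 + 3.3856 + 4.0401 + 0.0441 + 1.96
     = 17.6436
λ·‖w‖₂² = 0.1·17.6436 = 1.76436

1.76436


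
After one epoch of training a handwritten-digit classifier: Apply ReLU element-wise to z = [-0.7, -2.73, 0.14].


ReLU(-0.7) = max(0, -0.7) = 0.0
ReLU(-2.73) = max(0, -2.73) = 0.0
ReLU(0.14) = max(0, 0.14) = 0.14
result = [0.0, 0.0, 0.14]

[0.0, 0.0, 0.14]


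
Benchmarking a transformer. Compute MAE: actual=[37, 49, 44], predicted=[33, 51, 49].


Absolute errors: |37-33|=4, |49-51|=2, |44-49|=5
Sum = 11
MAE = 11/3 = 11/3

11/3


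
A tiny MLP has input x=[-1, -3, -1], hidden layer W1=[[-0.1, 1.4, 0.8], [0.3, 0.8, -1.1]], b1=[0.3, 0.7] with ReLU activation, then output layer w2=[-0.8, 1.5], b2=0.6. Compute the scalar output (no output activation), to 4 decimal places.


z1[0] = (-0.1)·(-1) + (1.4)·(-3) + (0.8)·(-1) + 0.3 = -4.6
z1[1] = (0.3)·(-1) + (0.8)·(-3) + (-1.1)·(-1) + 0.7 = -0.9
h = ReLU(z1) = [0.0, 0.0]
output = (-0.8)·(0.0) + (1.5)·(0.0) + 0.6 = 0.6

0.6


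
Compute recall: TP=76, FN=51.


Recall = TP/(TP+FN)
= 76/(76+51)
= 76/127 = 59.84%

59.84%


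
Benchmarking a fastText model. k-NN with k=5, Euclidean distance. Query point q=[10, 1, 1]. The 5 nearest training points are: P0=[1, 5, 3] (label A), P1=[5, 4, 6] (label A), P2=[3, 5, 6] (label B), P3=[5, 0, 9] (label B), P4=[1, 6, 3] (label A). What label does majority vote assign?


d(q,P0) = 10.0499  (label A)
d(q,P1) = 7.6811  (label A)
d(q,P2) = 9.4868  (label B)
d(q,P3) = 9.4868  (label B)
d(q,P4) = 10.4881  (label A)
Votes: A=3, B=2
Majority → A

A


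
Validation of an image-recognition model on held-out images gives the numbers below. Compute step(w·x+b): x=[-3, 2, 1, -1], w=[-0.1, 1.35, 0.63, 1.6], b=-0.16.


z = (-3)·(-0.1) + (2)·(1.35) + (1)·(0.63) + (-1)·(1.6) - 0.16
  = 1.87
step(z) = 1 (z≥0)

1


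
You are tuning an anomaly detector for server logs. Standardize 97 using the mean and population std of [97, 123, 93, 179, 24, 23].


μ = 89.8333, σ = 54.6395
z = (97 - 89.8333)/54.6395 = 0.1312

0.1312


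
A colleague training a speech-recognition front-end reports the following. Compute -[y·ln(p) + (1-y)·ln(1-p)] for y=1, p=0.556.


BCE = -[y·ln(p) + (1-y)·ln(1-p)]
= -1·ln(0.556) - 0
= -ln(0.556) = 0.587

0.587


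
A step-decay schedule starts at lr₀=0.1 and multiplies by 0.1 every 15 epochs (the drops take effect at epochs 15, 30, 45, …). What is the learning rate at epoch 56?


n_drops = ⌊56/15⌋ = 3
lr = 0.1·0.1^3 = 0.1·0.001 = 0.0001

0.0001


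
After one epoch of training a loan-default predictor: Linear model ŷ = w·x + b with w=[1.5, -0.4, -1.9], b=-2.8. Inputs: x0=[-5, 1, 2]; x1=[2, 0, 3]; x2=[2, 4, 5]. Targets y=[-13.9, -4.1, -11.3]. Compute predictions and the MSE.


ŷ0 = (1.5)·(-5) + (-0.4)·(1) + (-1.9)·(2) - 2.8 = -14.5
ŷ1 = (1.5)·(2) + (-0.4)·(0) + (-1.9)·(3) - 2.8 = -5.5
ŷ2 = (1.5)·(2) + (-0.4)·(4) + (-1.9)·(5) - 2.8 = -10.9
errors² = [0.36, 1.96, 0.16]
MSE = 2.4800/3 = 0.8267

0.8267


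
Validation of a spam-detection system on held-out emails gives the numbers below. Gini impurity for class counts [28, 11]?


Probabilities: [28/39, 11/39] ≈ [0.7179, 0.2821]
Σpᵢ² = (784 + 121)/39² = 905/1521
Gini = 1 - Σpᵢ² = 1 - 905/1521 = 0.405

0.405


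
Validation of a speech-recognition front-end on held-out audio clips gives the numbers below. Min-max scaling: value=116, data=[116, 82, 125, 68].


min=68, max=125
(116-68)/(125-68) = 48/57 = 0.8421

0.8421


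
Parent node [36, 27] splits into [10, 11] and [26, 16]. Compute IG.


Parent = [36, 27], H_parent = 0.9852
H_left = 0.9984 (n=21), H_right = 0.9587 (n=42)
H_children = (21/63)·0.9984 + (42/63)·0.9587 = 0.9719
IG = 0.9852 - 0.9719 = 0.0133

0.0133


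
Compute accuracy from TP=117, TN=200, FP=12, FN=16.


Accuracy = (TP+TN)/(TP+TN+FP+FN)
= (117+200)/(345)
= 317/345 = 91.88%

91.88%


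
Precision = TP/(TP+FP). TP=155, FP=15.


Precision = TP/(TP+FP)
= 155/(155+15)
= 155/170 = 91.18%

91.18%


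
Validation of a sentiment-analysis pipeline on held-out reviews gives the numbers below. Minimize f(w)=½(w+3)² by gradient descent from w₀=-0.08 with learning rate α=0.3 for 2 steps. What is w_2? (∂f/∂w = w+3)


step 1: grad = -0.08+3 = 2.92; w = -0.08 - 0.3·(2.92) = -0.956
step 2: grad = -0.956+3 = 2.044; w = -0.956 - 0.3·(2.044) = -1.5692

-1.5692


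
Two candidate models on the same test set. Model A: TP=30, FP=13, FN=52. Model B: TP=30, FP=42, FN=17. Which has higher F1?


Model A: P=30/43=0.6977, R=30/82=0.3659, F1=2PR/(P+R)=2TP/(2TP+FP+FN)=60/125=0.48
Model B: P=30/72=0.4167, R=30/47=0.6383, F1=2PR/(P+R)=2TP/(2TP+FP+FN)=60/119=0.5042
0.48 < 0.5042 → Model B

Model B


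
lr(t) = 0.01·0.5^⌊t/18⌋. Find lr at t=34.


n_drops = ⌊34/18⌋ = 1
lr = 0.01·0.5^1 = 0.01·0.5 = 0.005

0.005


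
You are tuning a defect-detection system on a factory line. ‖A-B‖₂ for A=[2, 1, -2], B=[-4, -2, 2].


d = √((2+ 4)² + (1+ 2)² + (-2-2)²)
  = √(36 + 9 + 16)
  = √61 = 7.8102

7.8102


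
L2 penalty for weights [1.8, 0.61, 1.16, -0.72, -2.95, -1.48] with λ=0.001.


‖w‖₂² = (1.8)² + (0.61)² + (1.16)² + (-0.72)² + (-2.95)² + (-1.48)²
     = 3.24 + 0.3721 + 1.3456 + 0.5184 + 8.7025 + 2.1904
     = 16.369
λ·‖w‖₂² = 0.001·16.369 = 0.016369

0.016369


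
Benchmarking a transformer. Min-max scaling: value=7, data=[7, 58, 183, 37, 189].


min=7, max=189
(7-7)/(189-7) = 0/182 = 0.0

0.0


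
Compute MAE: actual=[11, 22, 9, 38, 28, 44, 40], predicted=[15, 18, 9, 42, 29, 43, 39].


Absolute errors: |11-15|=4, |22-18|=4, |9-9|=0, |38-42|=4, |28-29|=1, |44-43|=1, |40-39|=1
Sum = 15
MAE = 15/7 = 15/7

15/7


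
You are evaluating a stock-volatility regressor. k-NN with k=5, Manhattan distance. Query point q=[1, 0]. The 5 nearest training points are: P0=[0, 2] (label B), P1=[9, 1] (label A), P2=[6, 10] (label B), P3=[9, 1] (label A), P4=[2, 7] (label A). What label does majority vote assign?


d(q,P0) = 3  (label B)
d(q,P1) = 9  (label A)
d(q,P2) = 15  (label B)
d(q,P3) = 9  (label A)
d(q,P4) = 8  (label A)
Votes: A=3, B=2
Majority → A

A


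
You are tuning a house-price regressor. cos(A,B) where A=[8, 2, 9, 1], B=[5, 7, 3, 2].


A·B = 8·5 + 2·7 + 9·3 + 1·2 = 83
‖A‖ = √150 = 12.2474, ‖B‖ = √87 = 9.3274
cos = 83/(√150·√87) = 83/√13050 = 0.7266

0.7266


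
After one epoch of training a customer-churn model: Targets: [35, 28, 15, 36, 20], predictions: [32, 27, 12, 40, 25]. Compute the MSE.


Squared errors: (35-32)²=9, (28-27)²=1, (15-12)²=9, (36-40)²=16, (20-25)²=25
Sum = 60
MSE = 60/5 = 12

12


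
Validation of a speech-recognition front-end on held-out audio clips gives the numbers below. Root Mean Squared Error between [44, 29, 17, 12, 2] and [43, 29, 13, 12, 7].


MSE = 42/5 = 8.4
RMSE = √(42/5) = 2.8983

2.8983


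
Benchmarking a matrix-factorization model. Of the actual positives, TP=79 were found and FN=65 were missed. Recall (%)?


Recall = TP/(TP+FN)
= 79/(79+65)
= 79/144 = 54.86%

54.86%


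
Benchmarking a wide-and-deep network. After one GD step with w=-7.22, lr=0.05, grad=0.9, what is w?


w_new = w - α·∇
= -7.22 - 0.05·0.9
= -7.22 - 0.045
= -7.265

-7.265


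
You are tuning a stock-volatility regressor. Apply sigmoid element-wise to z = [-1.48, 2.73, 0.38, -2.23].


σ(-1.48) = 1/(1+e^1.48) = 0.1854
σ(2.73) = 1/(1+e^-2.73) = 0.9388
σ(0.38) = 1/(1+e^-0.38) = 0.5939
σ(-2.23) = 1/(1+e^2.23) = 0.0971
result = [0.1854, 0.9388, 0.5939, 0.0971]

[0.1854, 0.9388, 0.5939, 0.0971]


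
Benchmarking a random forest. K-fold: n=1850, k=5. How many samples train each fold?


Fold size = 1850/5 = 370
Training per fold = 1850 - 370 = 1480

1480


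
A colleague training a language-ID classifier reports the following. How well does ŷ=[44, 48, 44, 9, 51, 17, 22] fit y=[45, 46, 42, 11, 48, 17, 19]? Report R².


ȳ = 32.5714
SS_res = Σ(y-ŷ)² = 31
SS_tot = Σ(y-ȳ)² = 1553.71
R² = 1 - SS_res/SS_tot = 1 - 0.02 = 0.98

0.98


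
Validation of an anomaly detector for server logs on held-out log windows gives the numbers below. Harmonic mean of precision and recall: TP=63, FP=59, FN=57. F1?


Precision = 63/122 = 0.5164
Recall = 63/120 = 0.525
F1 = 2·P·R/(P+R) = 2·TP/(2·TP+FP+FN) = 126/(126+59+57) = 126/242 = 0.5207

0.5207


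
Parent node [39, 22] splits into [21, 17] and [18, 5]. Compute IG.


Parent = [39, 22], H_parent = 0.9432
H_left = 0.992 (n=38), H_right = 0.7554 (n=23)
H_children = (38/61)·0.992 + (23/61)·0.7554 = 0.9028
IG = 0.9432 - 0.9028 = 0.0404

0.0404


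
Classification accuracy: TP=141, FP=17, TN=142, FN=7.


Accuracy = (TP+TN)/(TP+TN+FP+FN)
= (141+142)/(307)
= 283/307 = 92.18%

92.18%


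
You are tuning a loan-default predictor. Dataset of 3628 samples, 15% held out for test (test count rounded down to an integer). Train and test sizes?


Test = ⌊3628·15/100⌋ = 544
Train = 3628 - 544 = 3084

Train: 3084, Test: 544


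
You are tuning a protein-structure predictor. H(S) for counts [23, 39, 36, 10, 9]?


Probabilities: [23/117, 39/117, 36/117, 10/117, 9/117] ≈ [0.1966, 0.3333, 0.3077, 0.0855, 0.0769]
H = -((23/117)·log₂(23/117) + (39/117)·log₂(39/117) + (36/117)·log₂(36/117) + (10/117)·log₂(10/117) + (9/117)·log₂(9/117))
  = 2.1008 bits

2.1008 bits


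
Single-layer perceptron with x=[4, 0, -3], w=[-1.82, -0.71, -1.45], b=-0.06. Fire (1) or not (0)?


z = (4)·(-1.82) + (0)·(-0.71) + (-3)·(-1.45) - 0.06
  = -2.99
step(z) = 0 (z<0)

0


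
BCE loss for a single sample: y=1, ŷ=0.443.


BCE = -[y·ln(p) + (1-y)·ln(1-p)]
= -1·ln(0.443) - 0
= -ln(0.443) = 0.8142

0.8142


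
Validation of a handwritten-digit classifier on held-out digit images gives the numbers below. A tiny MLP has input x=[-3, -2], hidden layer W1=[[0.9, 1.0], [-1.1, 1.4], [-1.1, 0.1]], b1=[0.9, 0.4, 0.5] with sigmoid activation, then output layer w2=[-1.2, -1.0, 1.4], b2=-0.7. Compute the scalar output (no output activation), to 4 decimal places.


z1[0] = (0.9)·(-3) + (1.0)·(-2) + 0.9 = -3.8
z1[1] = (-1.1)·(-3) + (1.4)·(-2) + 0.4 = 0.9
z1[2] = (-1.1)·(-3) + (0.1)·(-2) + 0.5 = 3.6
h = sigmoid(z1) = [0.0219, 0.7109, 0.9734]
output = (-1.2)·(0.0219) + (-1.0)·(0.7109) + (1.4)·(0.9734) - 0.7 = -0.0744

-0.0744


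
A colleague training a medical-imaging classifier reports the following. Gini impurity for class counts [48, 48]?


Probabilities: [48/96, 48/96] ≈ [0.5, 0.5]
Σpᵢ² = (2304 + 2304)/96² = 4608/9216
Gini = 1 - Σpᵢ² = 1 - 4608/9216 = 0.5

0.5


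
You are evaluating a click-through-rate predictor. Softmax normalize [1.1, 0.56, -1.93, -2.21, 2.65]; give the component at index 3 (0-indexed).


Exponentials: e^1.1=3.0042, e^0.56=1.7507, e^-1.93=0.1451, e^-2.21=0.1097, e^2.65=14.154
Sum = 19.1637
Softmax = [0.1568, 0.0914, 0.0076, 0.0057, 0.7386]
p[3] = 0.1097/19.1637 = 0.0057

0.0057


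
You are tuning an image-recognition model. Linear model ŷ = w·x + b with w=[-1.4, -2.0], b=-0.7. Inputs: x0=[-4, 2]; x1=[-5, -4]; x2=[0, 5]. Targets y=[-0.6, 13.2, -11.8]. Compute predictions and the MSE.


ŷ0 = (-1.4)·(-4) + (-2.0)·(2) - 0.7 = 0.9
ŷ1 = (-1.4)·(-5) + (-2.0)·(-4) - 0.7 = 14.3
ŷ2 = (-1.4)·(0) + (-2.0)·(5) - 0.7 = -10.7
errors² = [2.25, 1.21, 1.21]
MSE = 4.6700/3 = 1.5567

1.5567


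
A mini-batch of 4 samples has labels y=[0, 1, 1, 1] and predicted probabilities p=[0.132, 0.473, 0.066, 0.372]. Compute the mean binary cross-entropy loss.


L[0] = -ln(1-0.132) = -ln(0.868) = 0.1416
L[1] = -ln(0.473) = 0.7487
L[2] = -ln(0.066) = 2.7181
L[3] = -ln(0.372) = 0.9889
mean = (0.1416 + 0.7487 + 2.7181 + 0.9889)/4 = 1.1493

1.1493


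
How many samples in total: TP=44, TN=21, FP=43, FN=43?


Total = TP + TN + FP + FN
= 44 + 21 + 43 + 43
= 151
(Predicted positive: 87, predicted negative: 64)

151


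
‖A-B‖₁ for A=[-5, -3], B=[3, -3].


d = |-5-3| + |-3+ 3|
  = 8 + 0
  = 8

8


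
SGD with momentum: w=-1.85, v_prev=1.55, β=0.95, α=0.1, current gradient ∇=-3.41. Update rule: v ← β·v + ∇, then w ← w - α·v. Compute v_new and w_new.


v_new = 0.95·1.55 - 3.41 = 1.4725 - 3.41 = -1.9375
w_new = -1.85 - 0.1·-1.9375 = -1.85 + 0.19375 = -1.65625

v_new=-1.9375, w_new=-1.65625


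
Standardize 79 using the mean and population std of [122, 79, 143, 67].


μ = 102.75, σ = 30.9546
z = (79 - 102.75)/30.9546 = -0.7673

-0.7673


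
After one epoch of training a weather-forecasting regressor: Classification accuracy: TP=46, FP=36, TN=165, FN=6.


Accuracy = (TP+TN)/(TP+TN+FP+FN)
= (46+165)/(253)
= 211/253 = 83.4%

83.4%


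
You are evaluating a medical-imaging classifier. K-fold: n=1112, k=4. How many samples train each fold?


Fold size = 1112/4 = 278
Training per fold = 1112 - 278 = 834

834


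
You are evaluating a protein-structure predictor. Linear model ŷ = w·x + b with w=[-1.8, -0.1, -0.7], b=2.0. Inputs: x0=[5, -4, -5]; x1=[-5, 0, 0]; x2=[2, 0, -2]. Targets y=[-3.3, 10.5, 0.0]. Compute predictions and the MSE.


ŷ0 = (-1.8)·(5) + (-0.1)·(-4) + (-0.7)·(-5) + 2.0 = -3.1
ŷ1 = (-1.8)·(-5) + (-0.1)·(0) + (-0.7)·(0) + 2.0 = 11.0
ŷ2 = (-1.8)·(2) + (-0.1)·(0) + (-0.7)·(-2) + 2.0 = -0.2
errors² = [0.04, 0.25, 0.04]
MSE = 0.3300/3 = 0.11

0.11


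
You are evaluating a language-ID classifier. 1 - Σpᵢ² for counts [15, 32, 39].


Probabilities: [15/86, 32/86, 39/86] ≈ [0.1744, 0.3721, 0.4535]
Σpᵢ² = (225 + 1024 + 1521)/86² = 2770/7396
Gini = 1 - Σpᵢ² = 1 - 2770/7396 = 0.6255

0.6255


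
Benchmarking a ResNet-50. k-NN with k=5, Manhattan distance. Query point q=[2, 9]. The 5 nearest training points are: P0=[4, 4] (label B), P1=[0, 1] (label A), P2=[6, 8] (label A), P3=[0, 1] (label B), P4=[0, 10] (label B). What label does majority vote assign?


d(q,P0) = 7  (label B)
d(q,P1) = 10  (label A)
d(q,P2) = 5  (label A)
d(q,P3) = 10  (label B)
d(q,P4) = 3  (label B)
Votes: A=2, B=3
Majority → B

B


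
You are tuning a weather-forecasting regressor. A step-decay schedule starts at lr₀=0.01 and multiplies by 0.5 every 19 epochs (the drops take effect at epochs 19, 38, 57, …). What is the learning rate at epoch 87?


n_drops = ⌊87/19⌋ = 4
lr = 0.01·0.5^4 = 0.01·0.0625 = 0.000625

0.000625


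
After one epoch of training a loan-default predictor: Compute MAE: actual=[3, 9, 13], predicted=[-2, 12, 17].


Absolute errors: |3+ 2|=5, |9-12|=3, |13-17|=4
Sum = 12
MAE = 12/3 = 4

4


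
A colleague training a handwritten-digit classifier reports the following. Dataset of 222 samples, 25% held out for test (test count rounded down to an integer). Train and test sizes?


Test = ⌊222·25/100⌋ = 55
Train = 222 - 55 = 167

Train: 167, Test: 55


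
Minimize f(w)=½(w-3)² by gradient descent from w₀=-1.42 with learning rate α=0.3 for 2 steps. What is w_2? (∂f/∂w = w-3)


step 1: grad = -1.42-3 = -4.42; w = -1.42 - 0.3·(-4.42) = -0.094
step 2: grad = -0.094-3 = -3.094; w = -0.094 - 0.3·(-3.094) = 0.8342

0.8342


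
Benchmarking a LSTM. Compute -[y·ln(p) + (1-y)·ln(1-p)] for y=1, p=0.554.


BCE = -[y·ln(p) + (1-y)·ln(1-p)]
= -1·ln(0.554) - 0
= -ln(0.554) = 0.5906

0.5906


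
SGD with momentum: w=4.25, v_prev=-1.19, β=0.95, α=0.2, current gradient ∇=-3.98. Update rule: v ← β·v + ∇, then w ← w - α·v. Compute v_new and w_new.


v_new = 0.95·-1.19 - 3.98 = -1.1305 - 3.98 = -5.1105
w_new = 4.25 - 0.2·-5.1105 = 4.25 + 1.0221 = 5.2721

v_new=-5.1105, w_new=5.2721


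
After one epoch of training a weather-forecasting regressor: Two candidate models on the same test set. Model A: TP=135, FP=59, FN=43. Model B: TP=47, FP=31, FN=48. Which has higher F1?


Model A: P=135/194=0.6959, R=135/178=0.7584, F1=2PR/(P+R)=2TP/(2TP+FP+FN)=270/372=0.7258
Model B: P=47/78=0.6026, R=47/95=0.4947, F1=2PR/(P+R)=2TP/(2TP+FP+FN)=94/173=0.5434
0.7258 > 0.5434 → Model A

Model A


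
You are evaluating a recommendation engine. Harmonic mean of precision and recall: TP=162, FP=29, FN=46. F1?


Precision = 162/191 = 0.8482
Recall = 162/208 = 0.7788
F1 = 2·P·R/(P+R) = 2·TP/(2·TP+FP+FN) = 324/(324+29+46) = 324/399 = 0.812

0.812


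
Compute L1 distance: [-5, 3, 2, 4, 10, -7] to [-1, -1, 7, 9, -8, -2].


d = |-5+ 1| + |3+ 1| + |2-7| + |4-9| + |10+ 8| + |-7+ 2|
  = 4 + 4 + 5 + 5 + 18 + 5
  = 41

41


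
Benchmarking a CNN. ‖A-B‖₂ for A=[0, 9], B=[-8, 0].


d = √((0+ 8)² + (9-0)²)
  = √(64 + 81)
  = √145 = 12.0416

12.0416


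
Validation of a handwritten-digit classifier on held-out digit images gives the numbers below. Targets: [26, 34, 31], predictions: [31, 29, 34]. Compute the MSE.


Squared errors: (26-31)²=25, (34-29)²=25, (31-34)²=9
Sum = 59
MSE = 59/3 = 59/3

59/3


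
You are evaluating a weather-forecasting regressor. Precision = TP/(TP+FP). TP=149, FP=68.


Precision = TP/(TP+FP)
= 149/(149+68)
= 149/217 = 68.66%

68.66%


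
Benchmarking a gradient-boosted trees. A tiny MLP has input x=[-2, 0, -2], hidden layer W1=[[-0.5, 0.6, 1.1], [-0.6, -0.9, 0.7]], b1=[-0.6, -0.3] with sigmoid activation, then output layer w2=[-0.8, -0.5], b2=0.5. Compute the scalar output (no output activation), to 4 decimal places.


z1[0] = (-0.5)·(-2) + (0.6)·(0) + (1.1)·(-2) - 0.6 = -1.8
z1[1] = (-0.6)·(-2) + (-0.9)·(0) + (0.7)·(-2) - 0.3 = -0.5
h = sigmoid(z1) = [0.1419, 0.3775]
output = (-0.8)·(0.1419) + (-0.5)·(0.3775) + 0.5 = 0.1977

0.1977


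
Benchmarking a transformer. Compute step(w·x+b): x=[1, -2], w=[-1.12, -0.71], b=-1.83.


z = (1)·(-1.12) + (-2)·(-0.71) - 1.83
  = -1.53
step(z) = 0 (z<0)

0


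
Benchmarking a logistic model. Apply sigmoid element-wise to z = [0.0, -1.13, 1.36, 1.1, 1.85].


σ(0.0) = 1/(1+e^-0.0) = 0.5
σ(-1.13) = 1/(1+e^1.13) = 0.2442
σ(1.36) = 1/(1+e^-1.36) = 0.7958
σ(1.1) = 1/(1+e^-1.1) = 0.7503
σ(1.85) = 1/(1+e^-1.85) = 0.8641
result = [0.5, 0.2442, 0.7958, 0.7503, 0.8641]

[0.5, 0.2442, 0.7958, 0.7503, 0.8641]


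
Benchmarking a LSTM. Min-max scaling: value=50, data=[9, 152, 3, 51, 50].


min=3, max=152
(50-3)/(152-3) = 47/149 = 0.3154

0.3154


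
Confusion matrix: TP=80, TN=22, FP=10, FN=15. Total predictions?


Total = TP + TN + FP + FN
= 80 + 22 + 10 + 15
= 127
(Predicted positive: 90, predicted negative: 37)

127


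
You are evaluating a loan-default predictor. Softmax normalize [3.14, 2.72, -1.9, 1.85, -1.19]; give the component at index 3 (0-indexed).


Exponentials: e^3.14=23.1039, e^2.72=15.1803, e^-1.9=0.1496, e^1.85=6.3598, e^-1.19=0.3042
Sum = 45.0978
Softmax = [0.5123, 0.3366, 0.0033, 0.141, 0.0067]
p[3] = 6.3598/45.0978 = 0.141

0.141


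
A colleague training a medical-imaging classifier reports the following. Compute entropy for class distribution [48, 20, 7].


Probabilities: [48/75, 20/75, 7/75] ≈ [0.64, 0.2667, 0.0933]
H = -((48/75)·log₂(48/75) + (20/75)·log₂(20/75) + (7/75)·log₂(7/75))
  = 1.2399 bits

1.2399 bits


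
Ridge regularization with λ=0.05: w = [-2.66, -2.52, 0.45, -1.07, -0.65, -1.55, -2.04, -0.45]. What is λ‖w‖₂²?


‖w‖₂² = (-2.66)² + (-2.52)² + (0.45)² + (-1.07)² + (-0.65)² + (-1.55)² + (-2.04)² + (-0.45)²
     = 7.0756 + 6.3504 + 0.2025 + 1.1449 + 0.4225 + 2.4025 + 4.1616 + 0.2025
     = 21.9625
λ·‖w‖₂² = 0.05·21.9625 = 1.098125

1.098125


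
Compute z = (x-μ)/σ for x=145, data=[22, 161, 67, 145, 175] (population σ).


μ = 114, σ = 59.2689
z = (145 - 114)/59.2689 = 0.523

0.523


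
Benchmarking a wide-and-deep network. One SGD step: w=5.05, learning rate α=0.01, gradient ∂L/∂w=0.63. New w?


w_new = w - α·∇
= 5.05 - 0.01·0.63
= 5.05 - 0.0063
= 5.0437

5.0437


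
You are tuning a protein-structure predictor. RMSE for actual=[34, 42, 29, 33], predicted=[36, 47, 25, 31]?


MSE = 49/4 = 12.25
RMSE = √(49/4) = 3.5

3.5


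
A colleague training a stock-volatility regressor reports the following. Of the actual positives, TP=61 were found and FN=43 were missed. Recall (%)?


Recall = TP/(TP+FN)
= 61/(61+43)
= 61/104 = 58.65%

58.65%


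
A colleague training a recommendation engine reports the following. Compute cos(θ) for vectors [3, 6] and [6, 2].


A·B = 3·6 + 6·2 = 30
‖A‖ = √45 = 6.7082, ‖B‖ = √40 = 6.3246
cos = 30/(√45·√40) = 30/√1800 = 0.7071

0.7071


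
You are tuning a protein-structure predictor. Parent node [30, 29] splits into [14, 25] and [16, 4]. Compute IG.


Parent = [30, 29], H_parent = 0.9998
H_left = 0.9418 (n=39), H_right = 0.7219 (n=20)
H_children = (39/59)·0.9418 + (20/59)·0.7219 = 0.8673
IG = 0.9998 - 0.8673 = 0.1325

0.1325


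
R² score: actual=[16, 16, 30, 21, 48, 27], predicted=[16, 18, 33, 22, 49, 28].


ȳ = 26.3333
SS_res = Σ(y-ŷ)² = 16
SS_tot = Σ(y-ȳ)² = 725.33
R² = 1 - SS_res/SS_tot = 1 - 0.0221 = 0.9779

0.9779


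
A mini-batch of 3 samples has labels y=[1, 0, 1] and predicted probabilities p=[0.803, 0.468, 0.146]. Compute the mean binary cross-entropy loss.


L[0] = -ln(0.803) = 0.2194
L[1] = -ln(1-0.468) = -ln(0.532) = 0.6311
L[2] = -ln(0.146) = 1.9241
mean = (0.2194 + 0.6311 + 1.9241)/3 = 0.9249

0.9249


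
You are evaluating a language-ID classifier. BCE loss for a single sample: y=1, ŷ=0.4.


BCE = -[y·ln(p) + (1-y)·ln(1-p)]
= -1·ln(0.4) - 0
= -ln(0.4) = 0.9163

0.9163


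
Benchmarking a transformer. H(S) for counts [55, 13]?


Probabilities: [55/68, 13/68] ≈ [0.8088, 0.1912]
H = -((55/68)·log₂(55/68) + (13/68)·log₂(13/68))
  = 0.7039 bits

0.7039 bits


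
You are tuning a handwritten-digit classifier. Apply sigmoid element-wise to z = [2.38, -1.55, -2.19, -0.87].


σ(2.38) = 1/(1+e^-2.38) = 0.9153
σ(-1.55) = 1/(1+e^1.55) = 0.1751
σ(-2.19) = 1/(1+e^2.19) = 0.1007
σ(-0.87) = 1/(1+e^0.87) = 0.2953
result = [0.9153, 0.1751, 0.1007, 0.2953]

[0.9153, 0.1751, 0.1007, 0.2953]


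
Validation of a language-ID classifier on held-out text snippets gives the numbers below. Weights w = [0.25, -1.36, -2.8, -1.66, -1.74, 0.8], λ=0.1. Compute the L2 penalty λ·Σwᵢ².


‖w‖₂² = (0.25)² + (-1.36)² + (-2.8)² + (-1.66)² + (-1.74)² + (0.8)²
     = 0.0625 + 1.8496 + 7.84 + 2.7556 + 3.0276 + 0.64
     = 16.1753
λ·‖w‖₂² = 0.1·16.1753 = 1.61753

1.61753


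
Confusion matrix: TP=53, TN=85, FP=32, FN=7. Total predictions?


Total = TP + TN + FP + FN
= 53 + 85 + 32 + 7
= 177
(Predicted positive: 85, predicted negative: 92)

177


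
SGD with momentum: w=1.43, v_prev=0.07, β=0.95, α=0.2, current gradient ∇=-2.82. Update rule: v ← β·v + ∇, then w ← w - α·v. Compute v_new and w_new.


v_new = 0.95·0.07 - 2.82 = 0.0665 - 2.82 = -2.7535
w_new = 1.43 - 0.2·-2.7535 = 1.43 + 0.5507 = 1.9807

v_new=-2.7535, w_new=1.9807


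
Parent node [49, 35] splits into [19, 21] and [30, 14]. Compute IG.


Parent = [49, 35], H_parent = 0.9799
H_left = 0.9982 (n=40), H_right = 0.9024 (n=44)
H_children = (40/84)·0.9982 + (44/84)·0.9024 = 0.948
IG = 0.9799 - 0.948 = 0.0319

0.0319


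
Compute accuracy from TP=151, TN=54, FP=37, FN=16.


Accuracy = (TP+TN)/(TP+TN+FP+FN)
= (151+54)/(258)
= 205/258 = 79.46%

79.46%


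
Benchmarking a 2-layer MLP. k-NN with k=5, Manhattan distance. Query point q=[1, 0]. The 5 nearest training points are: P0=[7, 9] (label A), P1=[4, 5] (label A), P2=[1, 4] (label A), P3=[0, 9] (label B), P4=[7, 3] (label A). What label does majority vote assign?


d(q,P0) = 15  (label A)
d(q,P1) = 8  (label A)
d(q,P2) = 4  (label A)
d(q,P3) = 10  (label B)
d(q,P4) = 9  (label A)
Votes: A=4, B=1
Majority → A

A


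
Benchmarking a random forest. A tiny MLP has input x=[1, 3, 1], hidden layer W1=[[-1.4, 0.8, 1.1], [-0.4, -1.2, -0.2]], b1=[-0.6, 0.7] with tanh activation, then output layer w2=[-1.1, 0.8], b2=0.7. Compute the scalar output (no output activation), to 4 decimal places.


z1[0] = (-1.4)·(1) + (0.8)·(3) + (1.1)·(1) - 0.6 = 1.5
z1[1] = (-0.4)·(1) + (-1.2)·(3) + (-0.2)·(1) + 0.7 = -3.5
h = tanh(z1) = [0.9051, -0.9982]
output = (-1.1)·(0.9051) + (0.8)·(-0.9982) + 0.7 = -1.0942

-1.0942


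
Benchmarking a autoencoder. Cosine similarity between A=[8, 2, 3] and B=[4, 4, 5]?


A·B = 8·4 + 2·4 + 3·5 = 55
‖A‖ = √77 = 8.775, ‖B‖ = √57 = 7.5498
cos = 55/(√77·√57) = 55/√4389 = 0.8302

0.8302


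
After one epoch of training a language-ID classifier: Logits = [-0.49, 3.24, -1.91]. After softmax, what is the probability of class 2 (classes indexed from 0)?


Exponentials: e^-0.49=0.6126, e^3.24=25.5337, e^-1.91=0.1481
Sum = 26.2944
Softmax = [0.0233, 0.9711, 0.0056]
p[2] = 0.1481/26.2944 = 0.0056

0.0056


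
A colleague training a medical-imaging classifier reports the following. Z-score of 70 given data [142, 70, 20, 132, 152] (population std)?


μ = 103.2, σ = 50.4793
z = (70 - 103.2)/50.4793 = -0.6577

-0.6577


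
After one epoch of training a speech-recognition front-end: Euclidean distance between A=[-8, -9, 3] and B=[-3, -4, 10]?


d = √((-8+ 3)² + (-9+ 4)² + (3-10)²)
  = √(25 + 25 + 49)
  = √99 = 9.9499

9.9499


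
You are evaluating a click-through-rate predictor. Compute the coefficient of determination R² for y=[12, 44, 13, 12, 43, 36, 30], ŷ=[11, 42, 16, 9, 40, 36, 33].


ȳ = 27.1429
SS_res = Σ(y-ŷ)² = 41
SS_tot = Σ(y-ȳ)² = 1280.86
R² = 1 - SS_res/SS_tot = 1 - 0.032 = 0.968

0.968


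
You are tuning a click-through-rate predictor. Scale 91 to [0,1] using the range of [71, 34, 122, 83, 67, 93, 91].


min=34, max=122
(91-34)/(122-34) = 57/88 = 0.6477

0.6477


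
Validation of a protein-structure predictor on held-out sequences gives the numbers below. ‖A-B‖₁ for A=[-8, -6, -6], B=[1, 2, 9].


d = |-8-1| + |-6-2| + |-6-9|
  = 9 + 8 + 15
  = 32

32


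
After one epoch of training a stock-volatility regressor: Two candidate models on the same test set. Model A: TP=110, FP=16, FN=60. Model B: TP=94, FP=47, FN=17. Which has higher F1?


Model A: P=110/126=0.873, R=110/170=0.6471, F1=2PR/(P+R)=2TP/(2TP+FP+FN)=220/296=0.7432
Model B: P=94/141=0.6667, R=94/111=0.8468, F1=2PR/(P+R)=2TP/(2TP+FP+FN)=188/252=0.746
0.7432 < 0.746 → Model B

Model B


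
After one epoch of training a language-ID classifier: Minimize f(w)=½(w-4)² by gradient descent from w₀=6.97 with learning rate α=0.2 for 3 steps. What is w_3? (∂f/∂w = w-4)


step 1: grad = 6.97-4 = 2.97; w = 6.97 - 0.2·(2.97) = 6.376
step 2: grad = 6.376-4 = 2.376; w = 6.376 - 0.2·(2.376) = 5.9008
step 3: grad = 5.9008-4 = 1.9008; w = 5.9008 - 0.2·(1.9008) = 5.52064

5.52064


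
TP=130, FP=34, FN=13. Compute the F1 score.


Precision = 130/164 = 0.7927
Recall = 130/143 = 0.9091
F1 = 2·P·R/(P+R) = 2·TP/(2·TP+FP+FN) = 260/(260+34+13) = 260/307 = 0.8469

0.8469


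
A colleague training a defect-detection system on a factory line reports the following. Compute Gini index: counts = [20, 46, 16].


Probabilities: [20/82, 46/82, 16/82] ≈ [0.2439, 0.561, 0.1951]
Σpᵢ² = (400 + 2116 + 256)/82² = 2772/6724
Gini = 1 - Σpᵢ² = 1 - 2772/6724 = 0.5877

0.5877


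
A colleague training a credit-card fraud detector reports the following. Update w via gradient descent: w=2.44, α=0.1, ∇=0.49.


w_new = w - α·∇
= 2.44 - 0.1·0.49
= 2.44 - 0.049
= 2.391

2.391


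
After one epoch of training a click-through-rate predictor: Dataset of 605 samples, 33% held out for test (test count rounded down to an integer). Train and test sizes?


Test = ⌊605·33/100⌋ = 199
Train = 605 - 199 = 406

Train: 406, Test: 199


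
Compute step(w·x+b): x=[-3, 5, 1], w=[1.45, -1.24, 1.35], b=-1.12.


z = (-3)·(1.45) + (5)·(-1.24) + (1)·(1.35) - 1.12
  = -10.32
step(z) = 0 (z<0)

0


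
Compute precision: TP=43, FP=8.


Precision = TP/(TP+FP)
= 43/(43+8)
= 43/51 = 84.31%

84.31%


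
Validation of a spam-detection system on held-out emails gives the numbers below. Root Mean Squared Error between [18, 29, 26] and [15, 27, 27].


MSE = 14/3 = 4.6667
RMSE = √(14/3) = 2.1602

2.1602


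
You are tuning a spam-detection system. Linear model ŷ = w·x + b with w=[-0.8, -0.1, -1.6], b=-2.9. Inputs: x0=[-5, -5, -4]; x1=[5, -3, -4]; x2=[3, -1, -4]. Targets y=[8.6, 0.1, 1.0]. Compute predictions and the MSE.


ŷ0 = (-0.8)·(-5) + (-0.1)·(-5) + (-1.6)·(-4) - 2.9 = 8.0
ŷ1 = (-0.8)·(5) + (-0.1)·(-3) + (-1.6)·(-4) - 2.9 = -0.2
ŷ2 = (-0.8)·(3) + (-0.1)·(-1) + (-1.6)·(-4) - 2.9 = 1.2
errors² = [0.36, 0.09, 0.04]
MSE = 0.4900/3 = 0.1633

0.1633


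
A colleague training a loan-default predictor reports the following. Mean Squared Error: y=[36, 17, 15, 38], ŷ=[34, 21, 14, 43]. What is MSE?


Squared errors: (36-34)²=4, (17-21)²=16, (15-14)²=1, (38-43)²=25
Sum = 46
MSE = 46/4 = 23/2

23/2


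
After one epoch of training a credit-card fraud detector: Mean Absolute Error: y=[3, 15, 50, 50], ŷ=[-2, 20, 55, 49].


Absolute errors: |3+ 2|=5, |15-20|=5, |50-55|=5, |50-49|=1
Sum = 16
MAE = 16/4 = 4

4


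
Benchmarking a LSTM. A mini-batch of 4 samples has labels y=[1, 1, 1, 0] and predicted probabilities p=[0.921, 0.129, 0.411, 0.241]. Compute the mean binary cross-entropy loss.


L[0] = -ln(0.921) = 0.0823
L[1] = -ln(0.129) = 2.0479
L[2] = -ln(0.411) = 0.8892
L[3] = -ln(1-0.241) = -ln(0.759) = 0.2758
mean = (0.0823 + 2.0479 + 0.8892 + 0.2758)/4 = 0.8238

0.8238


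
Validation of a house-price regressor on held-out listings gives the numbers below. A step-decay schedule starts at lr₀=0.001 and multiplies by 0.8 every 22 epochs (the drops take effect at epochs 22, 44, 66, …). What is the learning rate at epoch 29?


n_drops = ⌊29/22⌋ = 1
lr = 0.001·0.8^1 = 0.001·0.8 = 0.0008

0.0008


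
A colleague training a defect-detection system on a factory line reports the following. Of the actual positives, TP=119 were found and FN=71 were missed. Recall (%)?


Recall = TP/(TP+FN)
= 119/(119+71)
= 119/190 = 62.63%

62.63%


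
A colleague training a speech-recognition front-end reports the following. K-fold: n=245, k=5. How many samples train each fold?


Fold size = 245/5 = 49
Training per fold = 245 - 49 = 196

196


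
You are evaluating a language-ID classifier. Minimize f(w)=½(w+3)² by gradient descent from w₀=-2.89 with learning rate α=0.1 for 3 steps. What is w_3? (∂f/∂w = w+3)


step 1: grad = -2.89+3 = 0.11; w = -2.89 - 0.1·(0.11) = -2.901
step 2: grad = -2.901+3 = 0.099; w = -2.901 - 0.1·(0.099) = -2.9109
step 3: grad = -2.9109+3 = 0.0891; w = -2.9109 - 0.1·(0.0891) = -2.91981

-2.91981


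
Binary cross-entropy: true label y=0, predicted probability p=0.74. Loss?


BCE = -[y·ln(p) + (1-y)·ln(1-p)]
= -0 - 1·ln(1-0.74)
= -ln(0.26) = 1.3471

1.3471


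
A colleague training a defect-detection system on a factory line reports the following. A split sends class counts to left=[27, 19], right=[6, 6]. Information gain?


Parent = [33, 25], H_parent = 0.9862
H_left = 0.9781 (n=46), H_right = 1 (n=12)
H_children = (46/58)·0.9781 + (12/58)·1 = 0.9826
IG = 0.9862 - 0.9826 = 0.0036

0.0036


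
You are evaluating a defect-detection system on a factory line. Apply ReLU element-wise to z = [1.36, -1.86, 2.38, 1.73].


ReLU(1.36) = max(0, 1.36) = 1.36
ReLU(-1.86) = max(0, -1.86) = 0.0
ReLU(2.38) = max(0, 2.38) = 2.38
ReLU(1.73) = max(0, 1.73) = 1.73
result = [1.36, 0.0, 2.38, 1.73]

[1.36, 0.0, 2.38, 1.73]


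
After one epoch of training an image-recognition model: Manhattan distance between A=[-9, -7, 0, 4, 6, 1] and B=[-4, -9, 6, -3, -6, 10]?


d = |-9+ 4| + |-7+ 9| + |0-6| + |4+ 3| + |6+ 6| + |1-10|
  = 5 + 2 + 6 + 7 + 12 + 9
  = 41

41


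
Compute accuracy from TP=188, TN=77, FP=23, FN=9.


Accuracy = (TP+TN)/(TP+TN+FP+FN)
= (188+77)/(297)
= 265/297 = 89.23%

89.23%


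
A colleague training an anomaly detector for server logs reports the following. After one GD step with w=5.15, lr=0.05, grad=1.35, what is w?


w_new = w - α·∇
= 5.15 - 0.05·1.35
= 5.15 - 0.0675
= 5.0825

5.0825


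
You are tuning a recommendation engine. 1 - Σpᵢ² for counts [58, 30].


Probabilities: [58/88, 30/88] ≈ [0.6591, 0.3409]
Σpᵢ² = (3364 + 900)/88² = 4264/7744
Gini = 1 - Σpᵢ² = 1 - 4264/7744 = 0.4494

0.4494


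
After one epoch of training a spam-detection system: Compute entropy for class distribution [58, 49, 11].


Probabilities: [58/118, 49/118, 11/118] ≈ [0.4915, 0.4153, 0.0932]
H = -((58/118)·log₂(58/118) + (49/118)·log₂(49/118) + (11/118)·log₂(11/118))
  = 1.3493 bits

1.3493 bits


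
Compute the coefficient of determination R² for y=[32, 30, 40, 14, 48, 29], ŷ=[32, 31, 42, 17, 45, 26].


ȳ = 32.1667
SS_res = Σ(y-ŷ)² = 32
SS_tot = Σ(y-ȳ)² = 656.83
R² = 1 - SS_res/SS_tot = 1 - 0.0487 = 0.9513

0.9513


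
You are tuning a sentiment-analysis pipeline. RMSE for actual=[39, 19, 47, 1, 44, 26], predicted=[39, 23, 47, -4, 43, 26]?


MSE = 42/6 = 7
RMSE = √(42/6) = 2.6458

2.6458


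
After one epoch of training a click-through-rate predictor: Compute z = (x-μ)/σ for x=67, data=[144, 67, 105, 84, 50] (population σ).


μ = 90, σ = 32.5761
z = (67 - 90)/32.5761 = -0.706

-0.706


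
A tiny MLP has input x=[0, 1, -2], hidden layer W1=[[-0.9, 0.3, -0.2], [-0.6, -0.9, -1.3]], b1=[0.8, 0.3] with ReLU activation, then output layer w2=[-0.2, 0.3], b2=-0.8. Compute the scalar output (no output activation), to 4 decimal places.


z1[0] = (-0.9)·(0) + (0.3)·(1) + (-0.2)·(-2) + 0.8 = 1.5
z1[1] = (-0.6)·(0) + (-0.9)·(1) + (-1.3)·(-2) + 0.3 = 2.0
h = ReLU(z1) = [1.5, 2.0]
output = (-0.2)·(1.5) + (0.3)·(2.0) - 0.8 = -0.5

-0.5


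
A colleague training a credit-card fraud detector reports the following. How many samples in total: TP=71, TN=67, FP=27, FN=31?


Total = TP + TN + FP + FN
= 71 + 67 + 27 + 31
= 196
(Predicted positive: 98, predicted negative: 98)

196


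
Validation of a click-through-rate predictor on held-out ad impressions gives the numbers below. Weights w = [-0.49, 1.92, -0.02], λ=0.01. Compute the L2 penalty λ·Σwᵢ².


‖w‖₂² = (-0.49)² + (1.92)² + (-0.02)²
     = 0.2401 + 3.6864 + 0.0004
     = 3.9269
λ·‖w‖₂² = 0.01·3.9269 = 0.039269

0.039269


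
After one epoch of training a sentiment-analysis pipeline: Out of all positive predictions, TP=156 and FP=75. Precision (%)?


Precision = TP/(TP+FP)
= 156/(156+75)
= 156/231 = 67.53%

67.53%


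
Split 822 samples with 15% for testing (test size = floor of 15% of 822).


Test = ⌊822·15/100⌋ = 123
Train = 822 - 123 = 699

Train: 699, Test: 123


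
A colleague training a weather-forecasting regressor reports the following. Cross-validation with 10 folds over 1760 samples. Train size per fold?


Fold size = 1760/10 = 176
Training per fold = 1760 - 176 = 1584

1584


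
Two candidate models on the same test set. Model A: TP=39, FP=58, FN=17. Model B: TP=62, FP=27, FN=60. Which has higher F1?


Model A: P=39/97=0.4021, R=39/56=0.6964, F1=2PR/(P+R)=2TP/(2TP+FP+FN)=78/153=0.5098
Model B: P=62/89=0.6966, R=62/122=0.5082, F1=2PR/(P+R)=2TP/(2TP+FP+FN)=124/211=0.5877
0.5098 < 0.5877 → Model B

Model B


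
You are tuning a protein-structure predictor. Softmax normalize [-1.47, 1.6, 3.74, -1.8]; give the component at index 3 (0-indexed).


Exponentials: e^-1.47=0.2299, e^1.6=4.953, e^3.74=42.098, e^-1.8=0.1653
Sum = 47.4462
Softmax = [0.0048, 0.1044, 0.8873, 0.0035]
p[3] = 0.1653/47.4462 = 0.0035

0.0035


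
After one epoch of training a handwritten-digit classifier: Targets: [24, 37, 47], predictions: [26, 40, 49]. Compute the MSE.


Squared errors: (24-26)²=4, (37-40)²=9, (47-49)²=4
Sum = 17
MSE = 17/3 = 17/3

17/3


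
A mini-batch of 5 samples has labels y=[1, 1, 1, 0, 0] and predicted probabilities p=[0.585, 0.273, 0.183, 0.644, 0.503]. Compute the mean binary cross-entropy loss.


L[0] = -ln(0.585) = 0.5361
L[1] = -ln(0.273) = 1.2983
L[2] = -ln(0.183) = 1.6983
L[3] = -ln(1-0.644) = -ln(0.356) = 1.0328
L[4] = -ln(1-0.503) = -ln(0.497) = 0.6992
mean = (0.5361 + 1.2983 + 1.6983 + 1.0328 + 0.6992)/5 = 1.0529

1.0529


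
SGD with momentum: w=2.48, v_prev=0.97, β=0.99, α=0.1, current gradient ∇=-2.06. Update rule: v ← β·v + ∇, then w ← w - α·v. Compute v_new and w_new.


v_new = 0.99·0.97 - 2.06 = 0.9603 - 2.06 = -1.0997
w_new = 2.48 - 0.1·-1.0997 = 2.48 + 0.10997 = 2.58997

v_new=-1.0997, w_new=2.58997


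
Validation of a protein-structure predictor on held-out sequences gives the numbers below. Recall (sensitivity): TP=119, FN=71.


Recall = TP/(TP+FN)
= 119/(119+71)
= 119/190 = 62.63%

62.63%


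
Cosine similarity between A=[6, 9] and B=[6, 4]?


A·B = 6·6 + 9·4 = 72
‖A‖ = √117 = 10.8167, ‖B‖ = √52 = 7.2111
cos = 72/(√117·√52) = 72/√6084 = 0.9231

0.9231


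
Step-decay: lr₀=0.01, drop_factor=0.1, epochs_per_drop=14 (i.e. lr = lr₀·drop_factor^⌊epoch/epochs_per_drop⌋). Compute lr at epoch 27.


n_drops = ⌊27/14⌋ = 1
lr = 0.01·0.1^1 = 0.01·0.1 = 0.001

0.001


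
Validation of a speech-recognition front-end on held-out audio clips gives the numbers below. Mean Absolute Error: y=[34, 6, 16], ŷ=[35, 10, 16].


Absolute errors: |34-35|=1, |6-10|=4, |16-16|=0
Sum = 5
MAE = 5/3 = 5/3

5/3


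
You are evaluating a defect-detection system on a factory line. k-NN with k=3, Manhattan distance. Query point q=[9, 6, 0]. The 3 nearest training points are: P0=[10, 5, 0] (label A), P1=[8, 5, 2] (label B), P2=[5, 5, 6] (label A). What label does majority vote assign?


d(q,P0) = 2  (label A)
d(q,P1) = 4  (label B)
d(q,P2) = 11  (label A)
Votes: A=2, B=1
Majority → A

A


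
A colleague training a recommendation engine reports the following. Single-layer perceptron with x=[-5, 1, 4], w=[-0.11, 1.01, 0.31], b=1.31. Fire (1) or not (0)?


z = (-5)·(-0.11) + (1)·(1.01) + (4)·(0.31) + 1.31
  = 4.11
step(z) = 1 (z≥0)

1


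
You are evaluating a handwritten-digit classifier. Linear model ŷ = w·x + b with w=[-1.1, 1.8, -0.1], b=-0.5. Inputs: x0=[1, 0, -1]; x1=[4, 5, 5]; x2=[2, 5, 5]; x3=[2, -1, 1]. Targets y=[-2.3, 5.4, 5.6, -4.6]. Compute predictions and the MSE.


ŷ0 = (-1.1)·(1) + (1.8)·(0) + (-0.1)·(-1) - 0.5 = -1.5
ŷ1 = (-1.1)·(4) + (1.8)·(5) + (-0.1)·(5) - 0.5 = 3.6
ŷ2 = (-1.1)·(2) + (1.8)·(5) + (-0.1)·(5) - 0.5 = 5.8
ŷ3 = (-1.1)·(2) + (1.8)·(-1) + (-0.1)·(1) - 0.5 = -4.6
errors² = [0.64, 3.24, 0.04, 0.0]
MSE = 3.9200/4 = 0.98

0.98


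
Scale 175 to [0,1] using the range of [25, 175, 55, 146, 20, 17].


min=17, max=175
(175-17)/(175-17) = 158/158 = 1.0

1.0


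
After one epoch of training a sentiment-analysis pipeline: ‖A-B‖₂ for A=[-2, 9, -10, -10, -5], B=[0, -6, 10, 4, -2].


d = √((-2-0)² + (9+ 6)² + (-10-10)² + (-10-4)² + (-5+ 2)²)
  = √(4 + 225 + 400 + 196 + 9)
  = √834 = 28.8791

28.8791
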